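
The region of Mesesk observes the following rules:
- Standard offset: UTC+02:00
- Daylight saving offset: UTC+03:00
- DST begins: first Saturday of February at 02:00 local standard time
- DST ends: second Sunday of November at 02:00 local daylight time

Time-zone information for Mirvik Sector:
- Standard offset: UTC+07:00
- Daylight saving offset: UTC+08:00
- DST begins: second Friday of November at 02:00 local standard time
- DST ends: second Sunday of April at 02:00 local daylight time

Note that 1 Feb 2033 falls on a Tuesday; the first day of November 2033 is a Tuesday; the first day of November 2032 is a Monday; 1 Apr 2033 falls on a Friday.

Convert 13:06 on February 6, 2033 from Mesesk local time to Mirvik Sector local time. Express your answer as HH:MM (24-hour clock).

1 February 2033 is a Tuesday, so the first Saturday is February 5.
1 November 2033 is a Tuesday, so the first Sunday is November 6 and the second is November 13.
February 6, 2033 lies within the daylight-saving period (5 February – 13 November), so Mesesk is on daylight time, UTC+03:00.
13:06 Mesesk − 3h = 10:06 UTC.
1 November 2032 is a Monday, so the first Friday is November 5 and the second is November 12.
1 April 2033 is a Friday, so the first Sunday is April 3 and the second is April 10.
At the standard offset (UTC+07:00), 10:06 UTC + 7h = 17:06 Mirvik Sector standard time.
The standard-time date in Mirvik Sector, February 6, 2033, lies within the daylight-saving period (12 November 2032 – 10 April 2033), so Mirvik Sector is on daylight time, UTC+08:00.
10:06 UTC + 8h = 18:06 Mirvik Sector.

18:06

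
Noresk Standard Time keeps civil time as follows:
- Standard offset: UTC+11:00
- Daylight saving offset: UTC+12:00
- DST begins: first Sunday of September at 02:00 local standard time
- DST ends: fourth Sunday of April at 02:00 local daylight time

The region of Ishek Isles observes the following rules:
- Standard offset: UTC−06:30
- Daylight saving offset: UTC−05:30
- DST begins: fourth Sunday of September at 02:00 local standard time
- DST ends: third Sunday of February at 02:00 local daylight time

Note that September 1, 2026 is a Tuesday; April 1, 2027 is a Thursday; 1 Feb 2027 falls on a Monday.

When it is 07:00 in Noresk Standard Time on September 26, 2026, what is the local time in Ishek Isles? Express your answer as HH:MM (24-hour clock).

1 September 2026 is a Tuesday, so the first Sunday is September 6.
1 April 2027 is a Thursday, so the first Sunday is April 4 and the fourth is April 25.
September 26, 2026 falls between 6 September 2026 and 25 April 2027, so daylight saving is in effect and Noresk Standard Time is at UTC+12:00.
07:00 Noresk Standard Time − 12h = 19:00 UTC (rolling into the previous day, 25 September 2026).
1 September 2026 is a Tuesday, so the first Sunday is September 6 and the fourth is September 27.
1 February 2027 is a Monday, so the first Sunday is February 7 and the third is February 21.
At the standard offset (UTC−06:30), 19:00 UTC − 6h30m = 12:30 Ishek Isles standard time.
The standard-time date in Ishek Isles, September 25, 2026, does not fall between 27 September 2026 and 21 February 2027, so daylight saving is not in effect and Ishek Isles is at UTC−06:30.
19:00 UTC − 6h30m = 12:30 Ishek Isles.

12:30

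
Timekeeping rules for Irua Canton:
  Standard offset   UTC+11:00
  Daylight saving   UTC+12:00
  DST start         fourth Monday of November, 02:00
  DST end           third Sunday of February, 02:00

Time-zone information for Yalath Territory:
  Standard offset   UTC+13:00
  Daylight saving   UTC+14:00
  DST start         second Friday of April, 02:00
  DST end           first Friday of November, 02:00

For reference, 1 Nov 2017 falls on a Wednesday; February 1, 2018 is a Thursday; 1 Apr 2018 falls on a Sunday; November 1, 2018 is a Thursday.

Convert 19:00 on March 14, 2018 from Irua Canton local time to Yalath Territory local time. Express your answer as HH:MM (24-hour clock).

1 November 2017 is a Wednesday, so the first Monday is November 6 and the fourth is November 27.
1 February 2018 is a Thursday, so the first Sunday is February 4 and the third is February 18.
Daylight saving runs 27 November 2017 – 18 February 2018; March 14, 2018 is outside that window, so Irua Canton is on standard time at UTC+11:00.
19:00 Irua Canton − 11h = 08:00 UTC.
1 April 2018 is a Sunday, so the first Friday is April 6 and the second is April 13.
1 November 2018 is a Thursday, so the first Friday is November 2.
At the standard offset (UTC+13:00), 08:00 UTC + 13h = 21:00 Yalath Territory standard time.
Daylight saving runs 13 April – 2 November; the standard-time date in Yalath Territory, March 14, 2018, is outside that window, so Yalath Territory is on standard time at UTC+13:00.
08:00 UTC + 13h = 21:00 Yalath Territory.

21:00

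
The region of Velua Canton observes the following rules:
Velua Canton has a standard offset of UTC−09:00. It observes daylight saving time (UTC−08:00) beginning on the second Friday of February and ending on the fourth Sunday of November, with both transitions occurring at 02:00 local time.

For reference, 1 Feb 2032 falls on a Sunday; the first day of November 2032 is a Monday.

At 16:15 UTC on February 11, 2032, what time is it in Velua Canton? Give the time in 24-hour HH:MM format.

07:15

1 February 2032 is a Sunday, so the first Friday is February 6 and the second is February 13.
1 November 2032 is a Monday, so the first Sunday is November 7 and the fourth is November 28.
At the standard offset (UTC−09:00), 16:15 UTC − 9h = 07:15 Velua Canton standard time.
Daylight saving runs 13 February – 28 November; the standard-time date in Velua Canton, February 11, 2032, is outside that window, so Velua Canton is on standard time at UTC−09:00.
16:15 UTC − 9h = 07:15 local.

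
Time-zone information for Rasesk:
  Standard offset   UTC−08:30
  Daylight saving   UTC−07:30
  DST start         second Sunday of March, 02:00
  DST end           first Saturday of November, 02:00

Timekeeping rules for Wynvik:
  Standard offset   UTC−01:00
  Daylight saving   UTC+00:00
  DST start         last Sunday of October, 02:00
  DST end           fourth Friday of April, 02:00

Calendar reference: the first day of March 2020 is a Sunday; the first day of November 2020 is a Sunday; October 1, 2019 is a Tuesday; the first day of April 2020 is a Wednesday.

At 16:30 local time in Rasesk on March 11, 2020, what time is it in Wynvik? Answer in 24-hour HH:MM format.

00:00

1 March 2020 is a Sunday, so the first Sunday is March 1 and the second is March 8.
1 November 2020 is a Sunday, so the first Saturday is November 7.
March 11, 2020 lies within the daylight-saving period (8 March – 7 November), so Rasesk is on daylight time, UTC−07:30.
16:30 Rasesk + 7h30m = 00:00 UTC (rolling into the next day, 12 March 2020).
1 October 2019 is a Tuesday, so Sundays fall on 6, 13, 20, 27; the last is October 27.
1 April 2020 is a Wednesday, so the first Friday is April 3 and the fourth is April 24.
At the standard offset (UTC−01:00), 00:00 UTC − 1h = 23:00 Wynvik standard time (rolling into the previous day, 11 March 2020).
The standard-time date in Wynvik, March 11, 2020, lies within the daylight-saving period (27 October 2019 – 24 April 2020), so Wynvik is on daylight time, UTC+00:00.
00:00 UTC + 0h = 00:00 Wynvik.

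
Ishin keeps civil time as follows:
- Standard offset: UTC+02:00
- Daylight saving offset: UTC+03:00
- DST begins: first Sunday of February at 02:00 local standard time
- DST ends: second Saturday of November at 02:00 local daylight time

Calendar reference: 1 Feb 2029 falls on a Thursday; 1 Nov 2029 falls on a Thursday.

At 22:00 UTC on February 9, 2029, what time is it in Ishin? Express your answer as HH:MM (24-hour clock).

1 February 2029 is a Thursday, so the first Sunday is February 4.
1 November 2029 is a Thursday, so the first Saturday is November 3 and the second is November 10.
At the standard offset (UTC+02:00), 22:00 UTC + 2h = 00:00 Ishin standard time (rolling into the next day, 10 February 2029).
Daylight saving runs 4 February – 10 November; the standard-time date in Ishin, February 10, 2029, is inside that window, so Ishin is at UTC+03:00.
22:00 UTC + 3h = 01:00 local (rolling into the next day, 10 February 2029).

01:00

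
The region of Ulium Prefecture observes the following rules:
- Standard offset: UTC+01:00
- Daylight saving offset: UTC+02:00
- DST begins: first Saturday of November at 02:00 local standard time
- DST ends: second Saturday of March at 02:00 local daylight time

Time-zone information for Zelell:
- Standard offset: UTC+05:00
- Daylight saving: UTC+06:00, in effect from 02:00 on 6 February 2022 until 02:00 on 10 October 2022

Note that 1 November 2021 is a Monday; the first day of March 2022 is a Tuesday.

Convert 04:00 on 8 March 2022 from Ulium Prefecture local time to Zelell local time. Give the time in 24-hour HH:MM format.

1 November 2021 is a Monday, so the first Saturday is November 6.
1 March 2022 is a Tuesday, so the first Saturday is March 5 and the second is March 12.
Daylight saving runs 6 November 2021 – 12 March 2022; 8 March 2022 is inside that window, so Ulium Prefecture is at UTC+02:00.
04:00 Ulium Prefecture − 2h = 02:00 UTC.
At the standard offset (UTC+05:00), 02:00 UTC + 5h = 07:00 Zelell standard time.
Daylight saving runs 6 February – 10 October; the standard-time date in Zelell, 8 March 2022, is inside that window, so Zelell is at UTC+06:00.
02:00 UTC + 6h = 08:00 Zelell.

08:00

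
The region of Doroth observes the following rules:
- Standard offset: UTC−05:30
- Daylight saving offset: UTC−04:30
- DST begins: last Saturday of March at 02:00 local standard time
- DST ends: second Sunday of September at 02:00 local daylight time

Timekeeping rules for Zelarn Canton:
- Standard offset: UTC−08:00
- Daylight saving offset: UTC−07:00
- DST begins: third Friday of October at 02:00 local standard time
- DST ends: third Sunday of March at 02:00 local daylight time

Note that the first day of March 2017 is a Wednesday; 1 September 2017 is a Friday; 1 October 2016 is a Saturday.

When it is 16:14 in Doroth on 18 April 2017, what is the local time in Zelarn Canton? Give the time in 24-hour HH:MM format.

1 March 2017 is a Wednesday, so Saturdays fall on 4, 11, 18, 25; the last is March 25.
1 September 2017 is a Friday, so the first Sunday is September 3 and the second is September 10.
18 April 2017 falls between 25 March and 10 September, so daylight saving is in effect and Doroth is at UTC−04:30.
16:14 Doroth + 4h30m = 20:44 UTC.
1 October 2016 is a Saturday, so the first Friday is October 7 and the third is October 21.
1 March 2017 is a Wednesday, so the first Sunday is March 5 and the third is March 19.
At the standard offset (UTC−08:00), 20:44 UTC − 8h = 12:44 Zelarn Canton standard time.
Daylight saving runs 21 October 2016 – 19 March 2017; the standard-time date in Zelarn Canton, 18 April 2017, is outside that window, so Zelarn Canton is on standard time at UTC−08:00.
20:44 UTC − 8h = 12:44 Zelarn Canton.

12:44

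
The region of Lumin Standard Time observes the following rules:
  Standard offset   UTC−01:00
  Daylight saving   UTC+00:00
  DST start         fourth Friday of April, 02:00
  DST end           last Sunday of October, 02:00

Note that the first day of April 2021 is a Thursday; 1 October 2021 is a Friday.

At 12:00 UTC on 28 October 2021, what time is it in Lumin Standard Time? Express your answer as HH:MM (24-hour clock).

1 April 2021 is a Thursday, so the first Friday is April 2 and the fourth is April 23.
1 October 2021 is a Friday, so Sundays fall on 3, 10, 17, 24, 31; the last is October 31.
At the standard offset (UTC−01:00), 12:00 UTC − 1h = 11:00 Lumin Standard Time standard time.
Daylight saving runs 23 April – 31 October; the standard-time date in Lumin Standard Time, 28 October 2021, is inside that window, so Lumin Standard Time is at UTC+00:00.
12:00 UTC + 0h = 12:00 local.

12:00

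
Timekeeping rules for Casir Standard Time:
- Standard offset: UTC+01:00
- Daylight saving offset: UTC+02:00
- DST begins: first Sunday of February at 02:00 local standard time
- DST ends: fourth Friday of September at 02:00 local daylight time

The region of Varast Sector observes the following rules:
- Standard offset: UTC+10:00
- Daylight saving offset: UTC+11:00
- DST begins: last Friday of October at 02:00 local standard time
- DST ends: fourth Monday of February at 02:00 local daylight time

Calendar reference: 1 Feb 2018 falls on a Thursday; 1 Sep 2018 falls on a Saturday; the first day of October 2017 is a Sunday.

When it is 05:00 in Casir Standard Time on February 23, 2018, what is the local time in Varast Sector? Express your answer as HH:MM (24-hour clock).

14:00

1 February 2018 is a Thursday, so the first Sunday is February 4.
1 September 2018 is a Saturday, so the first Friday is September 7 and the fourth is September 28.
Daylight saving runs 4 February – 28 September; February 23, 2018 is inside that window, so Casir Standard Time is at UTC+02:00.
05:00 Casir Standard Time − 2h = 03:00 UTC.
1 October 2017 is a Sunday, so Fridays fall on 6, 13, 20, 27; the last is October 27.
1 February 2018 is a Thursday, so the first Monday is February 5 and the fourth is February 26.
At the standard offset (UTC+10:00), 03:00 UTC + 10h = 13:00 Varast Sector standard time.
The standard-time date in Varast Sector, February 23, 2018, lies within the daylight-saving period (27 October 2017 – 26 February 2018), so Varast Sector is on daylight time, UTC+11:00.
03:00 UTC + 11h = 14:00 Varast Sector.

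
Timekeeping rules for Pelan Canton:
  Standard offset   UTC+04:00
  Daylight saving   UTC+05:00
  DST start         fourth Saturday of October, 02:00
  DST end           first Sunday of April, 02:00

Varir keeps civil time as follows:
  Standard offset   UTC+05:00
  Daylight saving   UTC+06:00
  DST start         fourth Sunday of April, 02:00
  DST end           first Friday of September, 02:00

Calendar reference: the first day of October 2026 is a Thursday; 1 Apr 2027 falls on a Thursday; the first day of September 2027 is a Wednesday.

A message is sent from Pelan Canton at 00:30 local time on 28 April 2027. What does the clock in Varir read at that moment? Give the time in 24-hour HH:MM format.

1 October 2026 is a Thursday, so the first Saturday is October 3 and the fourth is October 24.
1 April 2027 is a Thursday, so the first Sunday is April 4.
Daylight saving runs 24 October 2026 – 4 April 2027; 28 April 2027 is outside that window, so Pelan Canton is on standard time at UTC+04:00.
00:30 Pelan Canton − 4h = 20:30 UTC (rolling into the previous day, 27 April 2027).
1 April 2027 is a Thursday, so the first Sunday is April 4 and the fourth is April 25.
1 September 2027 is a Wednesday, so the first Friday is September 3.
At the standard offset (UTC+05:00), 20:30 UTC + 5h = 01:30 Varir standard time (rolling into the next day, 28 April 2027).
The standard-time date in Varir, 28 April 2027, lies within the daylight-saving period (25 April – 3 September), so Varir is on daylight time, UTC+06:00.
20:30 UTC + 6h = 02:30 Varir (rolling into the next day, 28 April 2027).

02:30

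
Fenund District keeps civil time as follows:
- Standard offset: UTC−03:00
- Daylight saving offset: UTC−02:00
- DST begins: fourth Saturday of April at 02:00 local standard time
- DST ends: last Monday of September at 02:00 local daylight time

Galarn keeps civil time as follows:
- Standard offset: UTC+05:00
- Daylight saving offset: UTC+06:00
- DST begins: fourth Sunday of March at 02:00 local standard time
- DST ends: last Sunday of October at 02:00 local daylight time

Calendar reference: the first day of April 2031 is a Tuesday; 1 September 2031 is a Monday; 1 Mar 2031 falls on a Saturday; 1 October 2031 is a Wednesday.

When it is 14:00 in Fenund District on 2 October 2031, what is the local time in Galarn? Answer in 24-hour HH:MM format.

23:00

1 April 2031 is a Tuesday, so the first Saturday is April 5 and the fourth is April 26.
1 September 2031 is a Monday, so Mondays fall on 1, 8, 15, 22, 29; the last is September 29.
2 October 2031 is outside the daylight-saving period (26 April – 29 September), so Fenund District is on standard time, UTC−03:00.
14:00 Fenund District + 3h = 17:00 UTC.
1 March 2031 is a Saturday, so the first Sunday is March 2 and the fourth is March 23.
1 October 2031 is a Wednesday, so Sundays fall on 5, 12, 19, 26; the last is October 26.
At the standard offset (UTC+05:00), 17:00 UTC + 5h = 22:00 Galarn standard time.
The standard-time date in Galarn, 2 October 2031, falls between 23 March and 26 October, so daylight saving is in effect and Galarn is at UTC+06:00.
17:00 UTC + 6h = 23:00 Galarn.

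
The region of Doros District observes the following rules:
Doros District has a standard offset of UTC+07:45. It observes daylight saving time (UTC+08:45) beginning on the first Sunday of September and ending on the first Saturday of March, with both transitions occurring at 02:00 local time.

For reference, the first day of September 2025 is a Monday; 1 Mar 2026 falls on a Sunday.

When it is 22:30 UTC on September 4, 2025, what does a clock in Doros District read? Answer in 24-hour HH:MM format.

06:15

1 September 2025 is a Monday, so the first Sunday is September 7.
1 March 2026 is a Sunday, so the first Saturday is March 7.
At the standard offset (UTC+07:45), 22:30 UTC + 7h45m = 06:15 Doros District standard time (rolling into the next day, 5 September 2025).
The standard-time date in Doros District, September 5, 2025, is outside the daylight-saving period (7 September 2025 – 7 March 2026), so Doros District is on standard time, UTC+07:45.
22:30 UTC + 7h45m = 06:15 local (rolling into the next day, 5 September 2025).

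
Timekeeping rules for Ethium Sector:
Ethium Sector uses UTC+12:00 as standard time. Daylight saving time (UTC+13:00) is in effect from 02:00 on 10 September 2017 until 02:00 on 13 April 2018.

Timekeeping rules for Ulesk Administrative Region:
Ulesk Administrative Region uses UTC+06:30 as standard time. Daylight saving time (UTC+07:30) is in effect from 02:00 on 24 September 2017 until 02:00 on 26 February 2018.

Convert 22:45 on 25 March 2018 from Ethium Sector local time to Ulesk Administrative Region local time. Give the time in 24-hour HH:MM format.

25 March 2018 falls between 10 September 2017 and 13 April 2018, so daylight saving is in effect and Ethium Sector is at UTC+13:00.
22:45 Ethium Sector − 13h = 09:45 UTC.
At the standard offset (UTC+06:30), 09:45 UTC + 6h30m = 16:15 Ulesk Administrative Region standard time.
The standard-time date in Ulesk Administrative Region, 25 March 2018, does not fall between 24 September 2017 and 26 February 2018, so daylight saving is not in effect and Ulesk Administrative Region is at UTC+06:30.
09:45 UTC + 6h30m = 16:15 Ulesk Administrative Region.

16:15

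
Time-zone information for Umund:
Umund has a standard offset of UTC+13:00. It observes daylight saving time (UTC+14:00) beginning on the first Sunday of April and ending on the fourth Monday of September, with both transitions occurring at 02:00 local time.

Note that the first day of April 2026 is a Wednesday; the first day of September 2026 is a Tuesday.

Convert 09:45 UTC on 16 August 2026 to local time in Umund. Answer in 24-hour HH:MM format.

23:45

1 April 2026 is a Wednesday, so the first Sunday is April 5.
1 September 2026 is a Tuesday, so the first Monday is September 7 and the fourth is September 28.
At the standard offset (UTC+13:00), 09:45 UTC + 13h = 22:45 Umund standard time.
Daylight saving runs 5 April – 28 September; the standard-time date in Umund, 16 August 2026, is inside that window, so Umund is at UTC+14:00.
09:45 UTC + 14h = 23:45 local.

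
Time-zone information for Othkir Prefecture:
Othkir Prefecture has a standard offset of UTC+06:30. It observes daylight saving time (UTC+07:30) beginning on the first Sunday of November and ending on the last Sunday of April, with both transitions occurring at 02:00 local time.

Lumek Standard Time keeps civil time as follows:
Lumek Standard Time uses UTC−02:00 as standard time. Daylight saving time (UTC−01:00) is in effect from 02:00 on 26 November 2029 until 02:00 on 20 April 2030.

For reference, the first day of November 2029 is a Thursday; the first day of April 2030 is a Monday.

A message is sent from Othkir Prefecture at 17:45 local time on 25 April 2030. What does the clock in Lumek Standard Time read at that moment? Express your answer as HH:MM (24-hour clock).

08:15

1 November 2029 is a Thursday, so the first Sunday is November 4.
1 April 2030 is a Monday, so Sundays fall on 7, 14, 21, 28; the last is April 28.
25 April 2030 falls between 4 November 2029 and 28 April 2030, so daylight saving is in effect and Othkir Prefecture is at UTC+07:30.
17:45 Othkir Prefecture − 7h30m = 10:15 UTC.
At the standard offset (UTC−02:00), 10:15 UTC − 2h = 08:15 Lumek Standard Time standard time.
The standard-time date in Lumek Standard Time, 25 April 2030, does not fall between 26 November 2029 and 20 April 2030, so daylight saving is not in effect and Lumek Standard Time is at UTC−02:00.
10:15 UTC − 2h = 08:15 Lumek Standard Time.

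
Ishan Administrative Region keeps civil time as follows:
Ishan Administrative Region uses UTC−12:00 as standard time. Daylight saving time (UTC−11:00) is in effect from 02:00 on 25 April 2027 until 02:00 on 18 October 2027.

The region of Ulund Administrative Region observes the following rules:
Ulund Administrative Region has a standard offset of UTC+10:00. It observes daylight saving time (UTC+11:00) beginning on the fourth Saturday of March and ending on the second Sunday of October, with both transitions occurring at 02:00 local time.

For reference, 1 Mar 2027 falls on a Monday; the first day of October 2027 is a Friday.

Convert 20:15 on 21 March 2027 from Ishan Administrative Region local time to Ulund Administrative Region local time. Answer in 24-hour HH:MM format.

21 March 2027 does not fall between 25 April and 18 October, so daylight saving is not in effect and Ishan Administrative Region is at UTC−12:00.
20:15 Ishan Administrative Region + 12h = 08:15 UTC (rolling into the next day, 22 March 2027).
1 March 2027 is a Monday, so the first Saturday is March 6 and the fourth is March 27.
1 October 2027 is a Friday, so the first Sunday is October 3 and the second is October 10.
At the standard offset (UTC+10:00), 08:15 UTC + 10h = 18:15 Ulund Administrative Region standard time.
The standard-time date in Ulund Administrative Region, 22 March 2027, is outside the daylight-saving period (27 March – 10 October), so Ulund Administrative Region is on standard time, UTC+10:00.
08:15 UTC + 10h = 18:15 Ulund Administrative Region.

18:15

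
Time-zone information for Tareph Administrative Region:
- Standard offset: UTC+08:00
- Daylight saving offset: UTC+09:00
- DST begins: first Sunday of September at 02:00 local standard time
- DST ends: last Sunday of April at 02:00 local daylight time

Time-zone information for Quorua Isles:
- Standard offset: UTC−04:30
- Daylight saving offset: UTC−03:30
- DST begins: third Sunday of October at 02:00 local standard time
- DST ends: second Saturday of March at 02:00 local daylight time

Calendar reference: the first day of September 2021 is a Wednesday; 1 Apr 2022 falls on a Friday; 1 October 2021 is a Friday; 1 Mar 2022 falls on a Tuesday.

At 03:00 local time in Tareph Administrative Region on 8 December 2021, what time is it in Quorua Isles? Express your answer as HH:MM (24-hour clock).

1 September 2021 is a Wednesday, so the first Sunday is September 5.
1 April 2022 is a Friday, so Sundays fall on 3, 10, 17, 24; the last is April 24.
Daylight saving runs 5 September 2021 – 24 April 2022; 8 December 2021 is inside that window, so Tareph Administrative Region is at UTC+09:00.
03:00 Tareph Administrative Region − 9h = 18:00 UTC (rolling into the previous day, 7 December 2021).
1 October 2021 is a Friday, so the first Sunday is October 3 and the third is October 17.
1 March 2022 is a Tuesday, so the first Saturday is March 5 and the second is March 12.
At the standard offset (UTC−04:30), 18:00 UTC − 4h30m = 13:30 Quorua Isles standard time.
Daylight saving runs 17 October 2021 – 12 March 2022; the standard-time date in Quorua Isles, 7 December 2021, is inside that window, so Quorua Isles is at UTC−03:30.
18:00 UTC − 3h30m = 14:30 Quorua Isles.

14:30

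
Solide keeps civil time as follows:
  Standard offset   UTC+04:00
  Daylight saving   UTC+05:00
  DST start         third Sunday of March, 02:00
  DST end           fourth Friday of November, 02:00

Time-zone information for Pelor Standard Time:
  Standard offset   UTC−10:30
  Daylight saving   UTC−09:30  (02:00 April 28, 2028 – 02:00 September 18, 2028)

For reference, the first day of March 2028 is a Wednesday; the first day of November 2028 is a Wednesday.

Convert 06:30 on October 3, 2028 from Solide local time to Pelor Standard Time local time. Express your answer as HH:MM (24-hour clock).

15:00

1 March 2028 is a Wednesday, so the first Sunday is March 5 and the third is March 19.
1 November 2028 is a Wednesday, so the first Friday is November 3 and the fourth is November 24.
Daylight saving runs 19 March – 24 November; October 3, 2028 is inside that window, so Solide is at UTC+05:00.
06:30 Solide − 5h = 01:30 UTC.
At the standard offset (UTC−10:30), 01:30 UTC − 10h30m = 15:00 Pelor Standard Time standard time (rolling into the previous day, 2 October 2028).
Daylight saving runs 28 April – 18 September; the standard-time date in Pelor Standard Time, October 2, 2028, is outside that window, so Pelor Standard Time is on standard time at UTC−10:30.
01:30 UTC − 10h30m = 15:00 Pelor Standard Time (rolling into the previous day, 2 October 2028).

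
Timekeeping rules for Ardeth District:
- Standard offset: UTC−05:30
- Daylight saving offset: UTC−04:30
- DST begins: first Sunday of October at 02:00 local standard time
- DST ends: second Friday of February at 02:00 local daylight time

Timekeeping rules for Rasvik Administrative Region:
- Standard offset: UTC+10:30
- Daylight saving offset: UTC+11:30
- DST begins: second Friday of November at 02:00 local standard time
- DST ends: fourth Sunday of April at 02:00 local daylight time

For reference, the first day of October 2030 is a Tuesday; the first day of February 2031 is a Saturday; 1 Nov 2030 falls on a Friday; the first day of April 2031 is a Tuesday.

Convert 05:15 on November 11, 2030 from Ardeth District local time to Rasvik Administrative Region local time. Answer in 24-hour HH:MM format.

1 October 2030 is a Tuesday, so the first Sunday is October 6.
1 February 2031 is a Saturday, so the first Friday is February 7 and the second is February 14.
Daylight saving runs 6 October 2030 – 14 February 2031; November 11, 2030 is inside that window, so Ardeth District is at UTC−04:30.
05:15 Ardeth District + 4h30m = 09:45 UTC.
1 November 2030 is a Friday, so the first Friday is November 1 and the second is November 8.
1 April 2031 is a Tuesday, so the first Sunday is April 6 and the fourth is April 27.
At the standard offset (UTC+10:30), 09:45 UTC + 10h30m = 20:15 Rasvik Administrative Region standard time.
The standard-time date in Rasvik Administrative Region, November 11, 2030, falls between 8 November 2030 and 27 April 2031, so daylight saving is in effect and Rasvik Administrative Region is at UTC+11:30.
09:45 UTC + 11h30m = 21:15 Rasvik Administrative Region.

21:15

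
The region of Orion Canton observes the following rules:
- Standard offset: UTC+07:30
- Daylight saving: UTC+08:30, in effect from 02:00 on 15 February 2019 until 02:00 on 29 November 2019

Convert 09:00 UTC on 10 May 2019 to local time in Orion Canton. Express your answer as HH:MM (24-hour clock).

At the standard offset (UTC+07:30), 09:00 UTC + 7h30m = 16:30 Orion Canton standard time.
The standard-time date in Orion Canton, 10 May 2019, falls between 15 February and 29 November, so daylight saving is in effect and Orion Canton is at UTC+08:30.
09:00 UTC + 8h30m = 17:30 local.

17:30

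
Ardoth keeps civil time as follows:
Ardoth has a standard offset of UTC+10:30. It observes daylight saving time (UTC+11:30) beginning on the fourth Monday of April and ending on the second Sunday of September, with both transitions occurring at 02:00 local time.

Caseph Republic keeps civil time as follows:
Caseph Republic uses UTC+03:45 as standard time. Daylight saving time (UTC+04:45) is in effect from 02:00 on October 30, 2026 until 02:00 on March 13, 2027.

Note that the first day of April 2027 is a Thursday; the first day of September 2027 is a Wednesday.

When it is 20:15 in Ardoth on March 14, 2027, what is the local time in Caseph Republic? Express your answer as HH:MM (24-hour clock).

1 April 2027 is a Thursday, so the first Monday is April 5 and the fourth is April 26.
1 September 2027 is a Wednesday, so the first Sunday is September 5 and the second is September 12.
Daylight saving runs 26 April – 12 September; March 14, 2027 is outside that window, so Ardoth is on standard time at UTC+10:30.
20:15 Ardoth − 10h30m = 09:45 UTC.
At the standard offset (UTC+03:45), 09:45 UTC + 3h45m = 13:30 Caseph Republic standard time.
The standard-time date in Caseph Republic, March 14, 2027, is outside the daylight-saving period (30 October 2026 – 13 March 2027), so Caseph Republic is on standard time, UTC+03:45.
09:45 UTC + 3h45m = 13:30 Caseph Republic.

13:30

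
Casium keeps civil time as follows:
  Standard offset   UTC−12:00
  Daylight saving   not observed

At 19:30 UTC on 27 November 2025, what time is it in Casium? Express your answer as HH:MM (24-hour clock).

Casium has no daylight saving, so its offset is UTC−12:00 year-round.
19:30 UTC − 12h = 07:30 local.

07:30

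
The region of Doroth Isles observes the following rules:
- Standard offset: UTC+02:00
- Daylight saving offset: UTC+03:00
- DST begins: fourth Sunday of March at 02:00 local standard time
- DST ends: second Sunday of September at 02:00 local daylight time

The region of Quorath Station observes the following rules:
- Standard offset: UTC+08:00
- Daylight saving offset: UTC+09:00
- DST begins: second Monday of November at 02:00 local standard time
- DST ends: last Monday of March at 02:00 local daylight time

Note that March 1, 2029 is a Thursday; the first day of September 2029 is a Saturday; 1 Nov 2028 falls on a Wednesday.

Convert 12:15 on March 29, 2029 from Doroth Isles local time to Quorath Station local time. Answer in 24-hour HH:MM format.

17:15

1 March 2029 is a Thursday, so the first Sunday is March 4 and the fourth is March 25.
1 September 2029 is a Saturday, so the first Sunday is September 2 and the second is September 9.
March 29, 2029 lies within the daylight-saving period (25 March – 9 September), so Doroth Isles is on daylight time, UTC+03:00.
12:15 Doroth Isles − 3h = 09:15 UTC.
1 November 2028 is a Wednesday, so the first Monday is November 6 and the second is November 13.
1 March 2029 is a Thursday, so Mondays fall on 5, 12, 19, 26; the last is March 26.
At the standard offset (UTC+08:00), 09:15 UTC + 8h = 17:15 Quorath Station standard time.
The standard-time date in Quorath Station, March 29, 2029, does not fall between 13 November 2028 and 26 March 2029, so daylight saving is not in effect and Quorath Station is at UTC+08:00.
09:15 UTC + 8h = 17:15 Quorath Station.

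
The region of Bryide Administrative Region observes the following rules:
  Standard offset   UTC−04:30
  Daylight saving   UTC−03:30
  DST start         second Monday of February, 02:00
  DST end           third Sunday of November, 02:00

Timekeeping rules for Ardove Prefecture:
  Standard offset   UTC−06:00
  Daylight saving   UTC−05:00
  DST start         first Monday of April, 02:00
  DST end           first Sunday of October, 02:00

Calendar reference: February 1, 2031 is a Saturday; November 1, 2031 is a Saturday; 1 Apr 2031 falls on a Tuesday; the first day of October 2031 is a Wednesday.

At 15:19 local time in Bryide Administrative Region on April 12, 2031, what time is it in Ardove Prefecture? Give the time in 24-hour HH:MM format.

1 February 2031 is a Saturday, so the first Monday is February 3 and the second is February 10.
1 November 2031 is a Saturday, so the first Sunday is November 2 and the third is November 16.
April 12, 2031 lies within the daylight-saving period (10 February – 16 November), so Bryide Administrative Region is on daylight time, UTC−03:30.
15:19 Bryide Administrative Region + 3h30m = 18:49 UTC.
1 April 2031 is a Tuesday, so the first Monday is April 7.
1 October 2031 is a Wednesday, so the first Sunday is October 5.
At the standard offset (UTC−06:00), 18:49 UTC − 6h = 12:49 Ardove Prefecture standard time.
The standard-time date in Ardove Prefecture, April 12, 2031, falls between 7 April and 5 October, so daylight saving is in effect and Ardove Prefecture is at UTC−05:00.
18:49 UTC − 5h = 13:49 Ardove Prefecture.

13:49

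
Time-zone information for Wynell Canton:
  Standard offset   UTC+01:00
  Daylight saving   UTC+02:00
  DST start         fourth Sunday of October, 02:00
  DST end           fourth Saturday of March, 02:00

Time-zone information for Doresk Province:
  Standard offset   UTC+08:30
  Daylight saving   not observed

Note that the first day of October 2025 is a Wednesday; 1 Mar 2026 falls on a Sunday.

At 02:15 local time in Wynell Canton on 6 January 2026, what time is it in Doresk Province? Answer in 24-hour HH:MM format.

1 October 2025 is a Wednesday, so the first Sunday is October 5 and the fourth is October 26.
1 March 2026 is a Sunday, so the first Saturday is March 7 and the fourth is March 28.
Daylight saving runs 26 October 2025 – 28 March 2026; 6 January 2026 is inside that window, so Wynell Canton is at UTC+02:00.
02:15 Wynell Canton − 2h = 00:15 UTC.
Doresk Province stays on UTC+08:30 all year.
00:15 UTC + 8h30m = 08:45 Doresk Province.

08:45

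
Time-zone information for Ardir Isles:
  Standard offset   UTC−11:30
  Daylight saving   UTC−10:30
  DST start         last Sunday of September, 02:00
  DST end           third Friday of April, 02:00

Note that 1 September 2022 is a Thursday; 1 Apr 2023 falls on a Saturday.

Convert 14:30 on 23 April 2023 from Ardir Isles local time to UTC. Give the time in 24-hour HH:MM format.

02:00

1 September 2022 is a Thursday, so Sundays fall on 4, 11, 18, 25; the last is September 25.
1 April 2023 is a Saturday, so the first Friday is April 7 and the third is April 21.
Daylight saving runs 25 September 2022 – 21 April 2023; 23 April 2023 is outside that window, so Ardir Isles is on standard time at UTC−11:30.
14:30 local + 11h30m = 02:00 UTC (rolling into the next day, 24 April 2023).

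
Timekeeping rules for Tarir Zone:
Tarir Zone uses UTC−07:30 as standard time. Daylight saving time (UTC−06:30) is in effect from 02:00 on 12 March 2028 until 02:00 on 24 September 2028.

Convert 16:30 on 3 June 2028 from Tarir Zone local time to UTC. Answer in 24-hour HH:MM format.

23:00

3 June 2028 falls between 12 March and 24 September, so daylight saving is in effect and Tarir Zone is at UTC−06:30.
16:30 local + 6h30m = 23:00 UTC.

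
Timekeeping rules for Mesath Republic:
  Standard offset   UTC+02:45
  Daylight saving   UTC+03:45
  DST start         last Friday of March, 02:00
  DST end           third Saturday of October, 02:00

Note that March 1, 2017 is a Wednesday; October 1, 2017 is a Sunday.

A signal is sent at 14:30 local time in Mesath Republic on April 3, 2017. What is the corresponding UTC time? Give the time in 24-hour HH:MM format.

10:45

1 March 2017 is a Wednesday, so Fridays fall on 3, 10, 17, 24, 31; the last is March 31.
1 October 2017 is a Sunday, so the first Saturday is October 7 and the third is October 21.
Daylight saving runs 31 March – 21 October; April 3, 2017 is inside that window, so Mesath Republic is at UTC+03:45.
14:30 local − 3h45m = 10:45 UTC.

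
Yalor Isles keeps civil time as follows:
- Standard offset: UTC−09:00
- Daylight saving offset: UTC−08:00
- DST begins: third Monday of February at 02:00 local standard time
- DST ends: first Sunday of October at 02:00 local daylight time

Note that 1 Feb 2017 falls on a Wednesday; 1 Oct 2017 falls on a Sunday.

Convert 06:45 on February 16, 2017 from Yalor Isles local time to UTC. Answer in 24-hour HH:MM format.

1 February 2017 is a Wednesday, so the first Monday is February 6 and the third is February 20.
1 October 2017 is a Sunday, so the first Sunday is October 1.
February 16, 2017 is outside the daylight-saving period (20 February – 1 October), so Yalor Isles is on standard time, UTC−09:00.
06:45 local + 9h = 15:45 UTC.

15:45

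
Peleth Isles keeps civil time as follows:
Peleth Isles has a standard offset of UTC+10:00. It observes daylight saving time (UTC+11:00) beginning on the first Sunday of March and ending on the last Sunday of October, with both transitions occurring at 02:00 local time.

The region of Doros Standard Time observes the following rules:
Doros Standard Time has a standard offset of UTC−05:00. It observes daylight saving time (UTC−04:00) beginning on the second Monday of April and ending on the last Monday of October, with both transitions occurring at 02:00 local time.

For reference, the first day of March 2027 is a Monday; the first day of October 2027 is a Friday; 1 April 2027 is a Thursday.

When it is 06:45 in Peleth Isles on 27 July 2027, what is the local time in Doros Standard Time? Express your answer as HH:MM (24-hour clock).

15:45

1 March 2027 is a Monday, so the first Sunday is March 7.
1 October 2027 is a Friday, so Sundays fall on 3, 10, 17, 24, 31; the last is October 31.
Daylight saving runs 7 March – 31 October; 27 July 2027 is inside that window, so Peleth Isles is at UTC+11:00.
06:45 Peleth Isles − 11h = 19:45 UTC (rolling into the previous day, 26 July 2027).
1 April 2027 is a Thursday, so the first Monday is April 5 and the second is April 12.
1 October 2027 is a Friday, so Mondays fall on 4, 11, 18, 25; the last is October 25.
At the standard offset (UTC−05:00), 19:45 UTC − 5h = 14:45 Doros Standard Time standard time.
Daylight saving runs 12 April – 25 October; the standard-time date in Doros Standard Time, 26 July 2027, is inside that window, so Doros Standard Time is at UTC−04:00.
19:45 UTC − 4h = 15:45 Doros Standard Time.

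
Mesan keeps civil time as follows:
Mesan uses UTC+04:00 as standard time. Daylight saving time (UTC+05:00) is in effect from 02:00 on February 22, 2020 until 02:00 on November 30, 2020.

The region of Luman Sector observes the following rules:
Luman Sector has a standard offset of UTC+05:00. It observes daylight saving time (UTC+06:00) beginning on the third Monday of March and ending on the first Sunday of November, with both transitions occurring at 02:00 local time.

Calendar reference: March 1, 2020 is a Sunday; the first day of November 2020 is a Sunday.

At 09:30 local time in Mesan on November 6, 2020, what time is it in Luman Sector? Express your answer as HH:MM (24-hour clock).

09:30

Daylight saving runs 22 February – 30 November; November 6, 2020 is inside that window, so Mesan is at UTC+05:00.
09:30 Mesan − 5h = 04:30 UTC.
1 March 2020 is a Sunday, so the first Monday is March 2 and the third is March 16.
1 November 2020 is a Sunday, so the first Sunday is November 1.
At the standard offset (UTC+05:00), 04:30 UTC + 5h = 09:30 Luman Sector standard time.
The standard-time date in Luman Sector, November 6, 2020, does not fall between 16 March and 1 November, so daylight saving is not in effect and Luman Sector is at UTC+05:00.
04:30 UTC + 5h = 09:30 Luman Sector.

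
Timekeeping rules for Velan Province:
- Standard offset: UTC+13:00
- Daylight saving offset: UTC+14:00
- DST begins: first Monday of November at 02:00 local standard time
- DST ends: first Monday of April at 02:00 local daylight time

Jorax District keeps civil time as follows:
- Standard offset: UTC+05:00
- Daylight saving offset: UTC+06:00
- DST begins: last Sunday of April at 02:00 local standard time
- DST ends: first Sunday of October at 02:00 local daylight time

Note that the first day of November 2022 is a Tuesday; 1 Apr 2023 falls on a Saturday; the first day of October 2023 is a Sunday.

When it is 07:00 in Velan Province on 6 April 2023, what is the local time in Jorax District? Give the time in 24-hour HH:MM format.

1 November 2022 is a Tuesday, so the first Monday is November 7.
1 April 2023 is a Saturday, so the first Monday is April 3.
Daylight saving runs 7 November 2022 – 3 April 2023; 6 April 2023 is outside that window, so Velan Province is on standard time at UTC+13:00.
07:00 Velan Province − 13h = 18:00 UTC (rolling into the previous day, 5 April 2023).
1 April 2023 is a Saturday, so Sundays fall on 2, 9, 16, 23, 30; the last is April 30.
1 October 2023 is a Sunday, so the first Sunday is October 1.
At the standard offset (UTC+05:00), 18:00 UTC + 5h = 23:00 Jorax District standard time.
Daylight saving runs 30 April – 1 October; the standard-time date in Jorax District, 5 April 2023, is outside that window, so Jorax District is on standard time at UTC+05:00.
18:00 UTC + 5h = 23:00 Jorax District.

23:00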